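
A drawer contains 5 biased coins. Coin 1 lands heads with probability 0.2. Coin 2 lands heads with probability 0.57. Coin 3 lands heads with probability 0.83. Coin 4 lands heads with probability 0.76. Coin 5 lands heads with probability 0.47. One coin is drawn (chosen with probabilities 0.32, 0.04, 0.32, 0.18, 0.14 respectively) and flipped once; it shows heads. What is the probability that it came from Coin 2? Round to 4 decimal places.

Tabulate prior·likelihood by source: [1] prior 0.32, lik 0.2, product 0.06400; [2] prior 0.04, lik 0.57, product 0.02280; [3] prior 0.32, lik 0.83, product 0.2656; [4] prior 0.18, lik 0.76, product 0.1368; [5] prior 0.14, lik 0.47, product 0.06580.
Normalizing constant = 0.55500; the posterior for Coin 2 is its product over the sum, 0.02280/0.55500 = 0.0411.

Posterior probability ≈ 0.0411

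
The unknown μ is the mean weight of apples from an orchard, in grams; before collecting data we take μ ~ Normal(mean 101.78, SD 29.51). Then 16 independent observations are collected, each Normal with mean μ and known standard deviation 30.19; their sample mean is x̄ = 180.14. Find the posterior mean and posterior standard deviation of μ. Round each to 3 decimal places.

Posterior mean ≈ 175.329; posterior SD ≈ 7.312

With known σ, the Normal prior is conjugate. Weight on the data is w = (n/σ²)/(n/σ² + 1/τ₀²) = 0.0175547/(0.0175547+0.00114832) = 0.93860.
Posterior mean = w·x̄ + (1−w)·μ₀ = 0.93860·180.14 + 0.061397·101.78 = 175.329. Posterior variance = 1/(0.0175547+0.00114832) = 53.4673, so SD = 7.312.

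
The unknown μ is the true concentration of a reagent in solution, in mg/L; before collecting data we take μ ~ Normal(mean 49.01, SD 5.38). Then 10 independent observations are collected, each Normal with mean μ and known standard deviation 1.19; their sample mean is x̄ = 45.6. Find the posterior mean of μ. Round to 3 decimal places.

Prior precision 1/τ₀² = 1/5.38² = 0.0345490; data precision n/σ² = 10/1.19² = 7.06165.
Posterior precision = 0.0345490 + 7.06165 = 7.09620.
Posterior mean = (0.0345490·49.01 + 7.06165·45.6) / 7.09620 = 45.617.

Posterior mean ≈ 45.617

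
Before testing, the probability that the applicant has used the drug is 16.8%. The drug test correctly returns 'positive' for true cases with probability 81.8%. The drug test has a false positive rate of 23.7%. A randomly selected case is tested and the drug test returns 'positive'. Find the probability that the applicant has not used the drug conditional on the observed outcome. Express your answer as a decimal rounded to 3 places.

Let H be the event that the applicant has used the drug. P(H) = 0.168, so P(¬H) = 0.832. With E the 'positive' result, P(E|H) = 0.818 and P(E|¬H) = 0.237.
P(E) = 0.818·0.168 + 0.237·0.832 = 0.13742 + 0.19718 = 0.33461.
By Bayes' theorem, P(H|E) = 0.13742 / 0.33461 = 0.411. Hence P(¬H|E) = 1 − 0.411 = 0.589.

P(¬H | E) ≈ 0.589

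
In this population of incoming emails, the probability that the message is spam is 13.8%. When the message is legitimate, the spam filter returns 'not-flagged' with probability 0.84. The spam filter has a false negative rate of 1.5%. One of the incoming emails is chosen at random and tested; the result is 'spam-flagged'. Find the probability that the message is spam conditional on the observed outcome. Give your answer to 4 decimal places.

P(H | E) ≈ 0.4964

Let H be the event that the message is spam. P(H) = 0.138, so P(¬H) = 0.862. With E the 'spam-flagged' result, P(E|H) = 0.985 and P(E|¬H) = 0.16.
P(E) = 0.985·0.138 + 0.16·0.862 = 0.13593 + 0.13792 = 0.27385.
By Bayes' theorem, P(H|E) = 0.13593 / 0.27385 = 0.4964.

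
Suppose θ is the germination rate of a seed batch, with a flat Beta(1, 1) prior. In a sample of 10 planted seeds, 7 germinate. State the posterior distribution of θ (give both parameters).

Posterior: Beta(8, 4)

Observing 7 successes and 3 failures updates Beta(1, 1) by adding the success and failure counts to the two shape parameters: α = 1+7 = 8, β = 1+3 = 4.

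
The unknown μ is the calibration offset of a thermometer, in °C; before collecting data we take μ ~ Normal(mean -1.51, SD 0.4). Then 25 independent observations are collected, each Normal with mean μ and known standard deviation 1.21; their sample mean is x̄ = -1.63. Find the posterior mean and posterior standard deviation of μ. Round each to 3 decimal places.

Posterior mean ≈ -1.598; posterior SD ≈ 0.207

Prior precision 1/τ₀² = 1/0.4² = 6.25000; data precision n/σ² = 25/1.21² = 17.0753.
Posterior precision = 6.25000 + 17.0753 = 23.3253, giving posterior SD = 1/√23.3253 = 0.207.
Posterior mean = (6.25000·-1.51 + 17.0753·-1.63) / 23.3253 = -1.598.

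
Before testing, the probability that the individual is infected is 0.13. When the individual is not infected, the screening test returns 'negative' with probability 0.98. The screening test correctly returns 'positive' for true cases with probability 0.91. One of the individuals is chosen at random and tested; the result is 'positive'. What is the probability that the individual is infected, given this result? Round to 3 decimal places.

Write H for 'the individual is infected'. Prior odds H:¬H = 0.13/0.87 = 0.14943. For the 'positive' outcome, the likelihood ratio is 0.91/0.02 = 45.500.
Posterior odds = 0.14943 × 45.500 = 6.7989, so P(H|E) = 6.7989/(1+6.7989) = 0.872.

P(H | E) ≈ 0.872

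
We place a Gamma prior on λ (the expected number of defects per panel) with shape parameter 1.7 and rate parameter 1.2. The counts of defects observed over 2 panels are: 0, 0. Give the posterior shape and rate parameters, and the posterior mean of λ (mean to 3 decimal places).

Posterior: Gamma(shape=1.7, rate=3.2); mean ≈ 0.531

The Poisson likelihood adds the total count to the shape and the number of exposure periods to the rate. Here ∑xᵢ = 0 and n = 2, so shape 1.7→1.7 and rate 1.2→3.2.
E[λ | data] = 1.7/3.2 = 0.531.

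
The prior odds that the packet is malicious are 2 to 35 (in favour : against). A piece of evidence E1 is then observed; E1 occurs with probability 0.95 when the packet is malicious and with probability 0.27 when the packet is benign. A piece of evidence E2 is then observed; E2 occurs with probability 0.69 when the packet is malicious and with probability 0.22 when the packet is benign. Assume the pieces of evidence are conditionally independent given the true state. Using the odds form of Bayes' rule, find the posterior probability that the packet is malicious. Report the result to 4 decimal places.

Posterior probability ≈ 0.3867

Prior odds = 2/35 = 0.057143.
Likelihood ratio for E1 = 0.95/0.27 = 3.5185.
Likelihood ratio for E2 = 0.69/0.22 = 3.1364.
Posterior odds = prior odds × LR₁ × LR₂ = 0.63059.
Posterior probability = odds/(1+odds) = 0.63059/1.6306 = 0.3867.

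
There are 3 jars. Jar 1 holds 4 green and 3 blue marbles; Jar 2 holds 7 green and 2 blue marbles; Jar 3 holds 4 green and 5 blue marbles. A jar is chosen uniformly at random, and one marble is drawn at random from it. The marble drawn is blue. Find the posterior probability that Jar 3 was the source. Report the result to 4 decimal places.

Posterior probability ≈ 0.4605

Tabulate prior·likelihood by source: [1] prior 0.333333, lik 0.4286, product 0.1429; [2] prior 0.333333, lik 0.2222, product 0.07407; [3] prior 0.333333, lik 0.5556, product 0.1852.
Normalizing constant = 0.40212; the posterior for Jar 3 is its product over the sum, 0.1852/0.40212 = 0.4605.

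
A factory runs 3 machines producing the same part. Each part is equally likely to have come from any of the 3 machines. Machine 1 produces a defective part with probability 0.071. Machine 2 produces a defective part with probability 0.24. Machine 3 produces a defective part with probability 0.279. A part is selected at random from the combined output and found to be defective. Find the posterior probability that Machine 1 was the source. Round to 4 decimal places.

Posterior probability ≈ 0.1203

P(defective|M1) = 0.071; P(defective|M2) = 0.24; P(defective|M3) = 0.279.
Prior × likelihood for each source: 0.333333·0.071=0.02367, 0.333333·0.24=0.08000, 0.333333·0.279=0.09300. Summing gives P(defective) = 0.19667.
P(Machine 1 | defective) = 0.02367 / 0.19667 = 0.1203.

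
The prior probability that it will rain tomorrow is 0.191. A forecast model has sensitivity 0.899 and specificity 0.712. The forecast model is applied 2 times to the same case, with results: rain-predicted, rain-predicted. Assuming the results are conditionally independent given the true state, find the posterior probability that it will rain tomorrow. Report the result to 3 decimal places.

Let H be the event that it will rain tomorrow; start with P(H) = 0.191. P('rain-predicted'|H) = 0.899, P('rain-predicted'|¬H) = 0.288.
Update on result 1 ('rain-predicted'): P(H) ← 0.899·0.1910 / (0.899·0.1910 + 0.288·0.8090) = 0.17171/0.40470 = 0.4243.
Update on result 2 ('rain-predicted'): P(H) ← 0.899·0.4243 / (0.899·0.4243 + 0.288·0.5757) = 0.38143/0.54724 = 0.6970.

Posterior P(H) ≈ 0.697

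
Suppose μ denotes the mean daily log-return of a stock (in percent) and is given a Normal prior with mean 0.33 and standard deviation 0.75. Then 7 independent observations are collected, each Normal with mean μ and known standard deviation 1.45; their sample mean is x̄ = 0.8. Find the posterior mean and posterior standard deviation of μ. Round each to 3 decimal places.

Posterior mean ≈ 0.636; posterior SD ≈ 0.442

Prior precision 1/τ₀² = 1/0.75² = 1.77778; data precision n/σ² = 7/1.45² = 3.32937.
Posterior precision = 1.77778 + 3.32937 = 5.10715, giving posterior SD = 1/√5.10715 = 0.442.
Posterior mean = (1.77778·0.33 + 3.32937·0.8) / 5.10715 = 0.636.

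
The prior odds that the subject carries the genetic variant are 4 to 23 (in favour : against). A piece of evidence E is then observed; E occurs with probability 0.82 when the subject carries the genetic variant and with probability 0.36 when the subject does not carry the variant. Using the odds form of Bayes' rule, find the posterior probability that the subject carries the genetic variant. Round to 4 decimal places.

Prior odds = 4/23 = 0.17391. In log-odds, ln(0.17391) = -1.7492.
Add log likelihood ratio: ln(2.2778) = 0.82320.
Posterior log-odds = -0.92600, so posterior odds = exp(-0.92600) = 0.39614. Converting, P(H|E) = 0.39614/1.3961 = 0.2837.

Posterior probability ≈ 0.2837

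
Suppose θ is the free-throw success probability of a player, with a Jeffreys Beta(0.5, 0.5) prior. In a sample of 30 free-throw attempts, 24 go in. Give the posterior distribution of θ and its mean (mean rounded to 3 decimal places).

The binomial likelihood is conjugate to the Beta prior: with 24 successes and 6 failures, the posterior is Beta(0.5+24, 0.5+6) = Beta(24.5, 6.5).
Posterior mean = α/(α+β) = 24.5/31 = 0.790.

Posterior: Beta(24.5, 6.5); mean ≈ 0.790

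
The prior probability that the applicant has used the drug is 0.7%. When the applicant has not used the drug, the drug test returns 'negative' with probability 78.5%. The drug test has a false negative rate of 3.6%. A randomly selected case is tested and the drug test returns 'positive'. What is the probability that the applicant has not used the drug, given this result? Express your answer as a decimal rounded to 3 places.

Let H be the event that the applicant has used the drug. P(H) = 0.007, so P(¬H) = 0.993. With E the 'positive' result, P(E|H) = 0.964 and P(E|¬H) = 0.215.
P(E) = 0.964·0.007 + 0.215·0.993 = 0.0067480 + 0.21349 = 0.22024.
By Bayes' theorem, P(H|E) = 0.0067480 / 0.22024 = 0.031. Hence P(¬H|E) = 1 − 0.031 = 0.969.

P(¬H | E) ≈ 0.969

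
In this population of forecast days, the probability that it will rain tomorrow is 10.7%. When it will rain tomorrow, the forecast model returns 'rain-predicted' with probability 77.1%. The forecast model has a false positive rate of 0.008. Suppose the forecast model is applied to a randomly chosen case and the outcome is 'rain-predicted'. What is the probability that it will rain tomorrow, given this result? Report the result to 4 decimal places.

Let H be the event that it will rain tomorrow. P(H) = 0.107, so P(¬H) = 0.893. With E the 'rain-predicted' result, P(E|H) = 0.771 and P(E|¬H) = 0.008.
P(E) = 0.771·0.107 + 0.008·0.893 = 0.082497 + 0.0071440 = 0.089641.
By Bayes' theorem, P(H|E) = 0.082497 / 0.089641 = 0.9203.

P(H | E) ≈ 0.9203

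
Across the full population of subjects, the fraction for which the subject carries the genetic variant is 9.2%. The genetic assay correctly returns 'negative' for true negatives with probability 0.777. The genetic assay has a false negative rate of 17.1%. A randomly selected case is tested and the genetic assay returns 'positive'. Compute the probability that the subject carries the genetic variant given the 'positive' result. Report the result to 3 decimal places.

Write H for 'the subject carries the genetic variant'. Prior odds H:¬H = 0.092/0.908 = 0.10132. For the 'positive' outcome, the likelihood ratio is 0.829/0.223 = 3.7175.
Posterior odds = 0.10132 × 3.7175 = 0.37666, so P(H|E) = 0.37666/(1+0.37666) = 0.274.

P(H | E) ≈ 0.274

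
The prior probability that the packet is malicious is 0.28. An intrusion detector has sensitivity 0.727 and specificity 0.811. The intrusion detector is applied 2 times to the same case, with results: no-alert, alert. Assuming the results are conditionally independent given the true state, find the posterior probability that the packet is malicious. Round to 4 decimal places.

With H the event that the packet is malicious, the joint likelihood of the observed sequence is P(data|H) = 0.273·0.727 = 0.19847 and P(data|¬H) = 0.811·0.189 = 0.15328.
Bayes: P(H|data) = 0.28·0.19847 / (0.28·0.19847 + 0.72·0.15328) = 0.055572/0.16593 = 0.3349.

Posterior P(H) ≈ 0.3349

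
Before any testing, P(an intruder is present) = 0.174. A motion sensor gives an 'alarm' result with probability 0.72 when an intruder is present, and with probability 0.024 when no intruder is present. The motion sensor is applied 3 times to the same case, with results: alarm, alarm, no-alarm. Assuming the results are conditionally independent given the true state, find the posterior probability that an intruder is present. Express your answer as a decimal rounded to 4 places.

With H the event that an intruder is present, the joint likelihood of the observed sequence is P(data|H) = 0.72·0.72·0.28 = 0.14515 and P(data|¬H) = 0.024·0.024·0.976 = 0.00056218.
Bayes: P(H|data) = 0.174·0.14515 / (0.174·0.14515 + 0.826·0.00056218) = 0.025256/0.025721 = 0.9819.

Posterior P(H) ≈ 0.9819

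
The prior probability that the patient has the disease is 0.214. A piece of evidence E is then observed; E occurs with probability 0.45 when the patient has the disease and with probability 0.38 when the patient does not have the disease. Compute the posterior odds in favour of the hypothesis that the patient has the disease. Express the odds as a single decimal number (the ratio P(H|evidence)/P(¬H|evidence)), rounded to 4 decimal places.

Prior odds = 0.214/(1−0.214) = 0.27226.
Likelihood ratio for E = 0.45/0.38 = 1.1842.
Posterior odds = prior odds × LR = 0.32242.

Posterior odds ≈ 0.3224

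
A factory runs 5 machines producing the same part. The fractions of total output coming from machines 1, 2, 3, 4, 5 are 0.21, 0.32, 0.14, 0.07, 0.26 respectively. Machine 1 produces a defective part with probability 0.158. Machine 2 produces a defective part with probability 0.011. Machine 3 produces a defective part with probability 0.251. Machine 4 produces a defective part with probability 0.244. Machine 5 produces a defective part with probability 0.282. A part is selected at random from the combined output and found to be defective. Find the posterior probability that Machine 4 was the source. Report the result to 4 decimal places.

Posterior probability ≈ 0.1053

P(defective|M1) = 0.158; P(defective|M2) = 0.011; P(defective|M3) = 0.251; P(defective|M4) = 0.244; P(defective|M5) = 0.282.
Prior × likelihood for each source: 0.21·0.158=0.03318, 0.32·0.011=0.003520, 0.14·0.251=0.03514, 0.07·0.244=0.01708, 0.26·0.282=0.07332. Summing gives P(defective) = 0.16224.
P(Machine 4 | defective) = 0.01708 / 0.16224 = 0.1053.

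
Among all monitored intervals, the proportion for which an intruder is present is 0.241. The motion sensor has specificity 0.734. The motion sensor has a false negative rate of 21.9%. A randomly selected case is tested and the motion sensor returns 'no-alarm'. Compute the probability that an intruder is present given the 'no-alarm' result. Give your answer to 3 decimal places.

Let H be the event that an intruder is present. P(H) = 0.241, so P(¬H) = 0.759. With E the 'no-alarm' result, P(E|H) = 0.219 and P(E|¬H) = 0.734.
P(E) = 0.219·0.241 + 0.734·0.759 = 0.052779 + 0.55711 = 0.60989.
By Bayes' theorem, P(H|E) = 0.052779 / 0.60989 = 0.087.

P(H | E) ≈ 0.087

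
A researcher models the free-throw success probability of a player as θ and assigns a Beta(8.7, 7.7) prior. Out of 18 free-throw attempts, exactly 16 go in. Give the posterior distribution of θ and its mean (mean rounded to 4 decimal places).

Observing 16 successes and 2 failures updates Beta(8.7, 7.7) by adding the success and failure counts to the two shape parameters: α = 8.7+16 = 24.7, β = 7.7+2 = 9.7.
E[θ | data] = 24.7/(24.7+9.7) = 0.7180.

Posterior: Beta(24.7, 9.7); mean ≈ 0.7180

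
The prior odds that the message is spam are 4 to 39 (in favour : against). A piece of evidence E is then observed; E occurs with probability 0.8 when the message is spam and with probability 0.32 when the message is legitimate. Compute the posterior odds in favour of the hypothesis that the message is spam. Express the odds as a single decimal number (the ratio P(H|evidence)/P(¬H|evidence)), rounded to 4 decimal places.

Prior odds = 4/39 = 0.10256.
Likelihood ratio for E = 0.8/0.32 = 2.5000.
Posterior odds = prior odds × LR = 0.25641.

Posterior odds ≈ 0.2564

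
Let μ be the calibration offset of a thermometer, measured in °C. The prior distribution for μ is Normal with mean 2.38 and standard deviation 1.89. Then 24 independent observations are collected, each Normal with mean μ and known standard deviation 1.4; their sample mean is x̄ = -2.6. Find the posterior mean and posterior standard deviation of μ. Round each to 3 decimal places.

With known σ, the Normal prior is conjugate. Weight on the data is w = (n/σ²)/(n/σ² + 1/τ₀²) = 12.2449/(12.2449+0.279947) = 0.97765.
Posterior mean = w·x̄ + (1−w)·μ₀ = 0.97765·-2.6 + 0.022351·2.38 = -2.489. Posterior variance = 1/(12.2449+0.279947) = 0.0798413, so SD = 0.283.

Posterior mean ≈ -2.489; posterior SD ≈ 0.283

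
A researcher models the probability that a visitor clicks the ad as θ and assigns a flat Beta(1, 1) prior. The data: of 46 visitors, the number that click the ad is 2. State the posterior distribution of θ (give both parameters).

Observing 2 successes and 44 failures updates Beta(1, 1) by adding the success and failure counts to the two shape parameters: α = 1+2 = 3, β = 1+44 = 45.

Posterior: Beta(3, 45)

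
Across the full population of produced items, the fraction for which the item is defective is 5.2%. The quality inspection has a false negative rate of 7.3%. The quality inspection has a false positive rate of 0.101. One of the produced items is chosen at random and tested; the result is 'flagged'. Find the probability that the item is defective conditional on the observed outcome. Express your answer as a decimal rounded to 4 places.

P(H | E) ≈ 0.3349

Let H be the event that the item is defective. P(H) = 0.052, so P(¬H) = 0.948. With E the 'flagged' result, P(E|H) = 0.927 and P(E|¬H) = 0.101.
P(E) = 0.927·0.052 + 0.101·0.948 = 0.048204 + 0.095748 = 0.14395.
By Bayes' theorem, P(H|E) = 0.048204 / 0.14395 = 0.3349.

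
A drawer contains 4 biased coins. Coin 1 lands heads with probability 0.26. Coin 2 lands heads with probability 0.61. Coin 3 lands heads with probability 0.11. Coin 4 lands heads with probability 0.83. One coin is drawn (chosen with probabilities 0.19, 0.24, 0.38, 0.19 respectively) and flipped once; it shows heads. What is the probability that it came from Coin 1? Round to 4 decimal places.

P(heads|C1) = 0.26; P(heads|C2) = 0.61; P(heads|C3) = 0.11; P(heads|C4) = 0.83.
Prior × likelihood for each source: 0.19·0.26=0.04940, 0.24·0.61=0.1464, 0.38·0.11=0.04180, 0.19·0.83=0.1577. Summing gives P(heads) = 0.39530.
P(Coin 1 | heads) = 0.04940 / 0.39530 = 0.1250.

Posterior probability ≈ 0.1250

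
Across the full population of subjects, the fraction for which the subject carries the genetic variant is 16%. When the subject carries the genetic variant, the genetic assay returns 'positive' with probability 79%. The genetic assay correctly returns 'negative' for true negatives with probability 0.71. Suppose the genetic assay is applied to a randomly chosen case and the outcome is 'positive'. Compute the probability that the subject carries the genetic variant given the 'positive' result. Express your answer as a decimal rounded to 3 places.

Write H for 'the subject carries the genetic variant'. Prior odds H:¬H = 0.16/0.84 = 0.19048. For the 'positive' outcome, the likelihood ratio is 0.79/0.29 = 2.7241.
Posterior odds = 0.19048 × 2.7241 = 0.51888, so P(H|E) = 0.51888/(1+0.51888) = 0.342.

P(H | E) ≈ 0.342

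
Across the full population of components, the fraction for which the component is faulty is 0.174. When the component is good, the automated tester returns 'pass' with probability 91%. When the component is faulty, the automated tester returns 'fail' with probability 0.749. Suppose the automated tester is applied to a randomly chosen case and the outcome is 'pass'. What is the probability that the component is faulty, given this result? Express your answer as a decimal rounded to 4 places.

Let H be the event that the component is faulty. P(H) = 0.174, so P(¬H) = 0.826. With E the 'pass' result, P(E|H) = 0.251 and P(E|¬H) = 0.91.
P(E) = 0.251·0.174 + 0.91·0.826 = 0.043674 + 0.75166 = 0.79533.
By Bayes' theorem, P(H|E) = 0.043674 / 0.79533 = 0.0549.

P(H | E) ≈ 0.0549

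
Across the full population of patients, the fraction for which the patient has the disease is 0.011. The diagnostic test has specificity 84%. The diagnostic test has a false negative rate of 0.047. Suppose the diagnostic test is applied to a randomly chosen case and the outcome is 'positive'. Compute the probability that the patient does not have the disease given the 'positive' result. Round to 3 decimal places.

P(¬H | E) ≈ 0.938

Write H for 'the patient has the disease'. Prior odds H:¬H = 0.011/0.989 = 0.011122. For the 'positive' outcome, the likelihood ratio is 0.953/0.16 = 5.9562.
Posterior odds = 0.011122 × 5.9562 = 0.066247, so P(H|E) = 0.066247/(1+0.066247) = 0.062. Then P(¬H|E) = 1 − 0.062 = 0.938.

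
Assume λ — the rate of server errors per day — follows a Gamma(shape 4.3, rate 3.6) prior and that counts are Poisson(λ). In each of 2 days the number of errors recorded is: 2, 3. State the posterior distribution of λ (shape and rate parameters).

Posterior: Gamma(shape=9.3, rate=5.6)

Total count ∑xᵢ = 5 over n = 2 days.
Gamma is conjugate to the Poisson likelihood: posterior is Gamma(shape = 4.3+5 = 9.3, rate = 3.6+2 = 5.6).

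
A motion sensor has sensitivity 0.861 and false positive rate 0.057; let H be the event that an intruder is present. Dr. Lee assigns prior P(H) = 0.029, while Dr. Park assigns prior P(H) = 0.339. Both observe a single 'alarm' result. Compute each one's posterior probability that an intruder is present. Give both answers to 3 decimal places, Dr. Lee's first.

Dr. Lee: 0.311; Dr. Park: 0.886

P('+'|H) = 0.861, P('+'|¬H) = 0.057.
Dr. Lee: numerator 0.861·0.029 = 0.024969; evidence = 0.024969+0.057·0.971 = 0.080316; posterior = 0.311.
Dr. Park: numerator 0.861·0.339 = 0.29188; evidence = 0.29188+0.057·0.661 = 0.32956; posterior = 0.886.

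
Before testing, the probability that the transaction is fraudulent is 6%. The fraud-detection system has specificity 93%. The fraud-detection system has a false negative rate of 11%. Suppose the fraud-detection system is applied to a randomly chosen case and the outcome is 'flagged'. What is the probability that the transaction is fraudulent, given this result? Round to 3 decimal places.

Write H for 'the transaction is fraudulent'. Prior odds H:¬H = 0.06/0.94 = 0.063830. For the 'flagged' outcome, the likelihood ratio is 0.89/0.07 = 12.714.
Posterior odds = 0.063830 × 12.714 = 0.81155, so P(H|E) = 0.81155/(1+0.81155) = 0.448.

P(H | E) ≈ 0.448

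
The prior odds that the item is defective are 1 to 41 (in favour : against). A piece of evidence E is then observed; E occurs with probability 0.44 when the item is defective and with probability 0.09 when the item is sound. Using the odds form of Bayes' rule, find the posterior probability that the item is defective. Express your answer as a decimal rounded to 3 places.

Prior odds = 1/41 = 0.024390.
Likelihood ratio for E = 0.44/0.09 = 4.8889.
Posterior odds = prior odds × LR = 0.11924.
Posterior probability = odds/(1+odds) = 0.11924/1.1192 = 0.107.

Posterior probability ≈ 0.107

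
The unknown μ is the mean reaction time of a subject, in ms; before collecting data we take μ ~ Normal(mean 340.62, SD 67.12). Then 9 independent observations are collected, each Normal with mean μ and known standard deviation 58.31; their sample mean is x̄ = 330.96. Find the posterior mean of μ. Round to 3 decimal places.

Prior precision 1/τ₀² = 1/67.12² = 0.00022197; data precision n/σ² = 9/58.31² = 0.00264702.
Posterior precision = 0.00022197 + 0.00264702 = 0.00286899.
Posterior mean = (0.00022197·340.62 + 0.00264702·330.96) / 0.00286899 = 331.707.

Posterior mean ≈ 331.707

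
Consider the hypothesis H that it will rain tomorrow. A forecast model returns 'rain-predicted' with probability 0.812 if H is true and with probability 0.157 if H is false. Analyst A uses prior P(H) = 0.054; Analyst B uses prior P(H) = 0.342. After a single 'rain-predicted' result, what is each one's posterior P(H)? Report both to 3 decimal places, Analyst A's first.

Analyst A: 0.228; Analyst B: 0.729

P('+'|H) = 0.812, P('+'|¬H) = 0.157.
Analyst A: numerator 0.812·0.054 = 0.043848; evidence = 0.043848+0.157·0.946 = 0.19237; posterior = 0.228.
Analyst B: numerator 0.812·0.342 = 0.27770; evidence = 0.27770+0.157·0.658 = 0.38101; posterior = 0.729.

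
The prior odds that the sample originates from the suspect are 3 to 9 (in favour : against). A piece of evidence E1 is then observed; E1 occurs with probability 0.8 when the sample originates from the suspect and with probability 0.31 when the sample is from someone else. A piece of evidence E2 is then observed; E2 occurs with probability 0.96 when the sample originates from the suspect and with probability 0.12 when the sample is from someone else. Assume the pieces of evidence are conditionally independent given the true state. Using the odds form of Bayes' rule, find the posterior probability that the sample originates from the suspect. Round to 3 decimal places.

Prior odds = 3/9 = 0.33333. In log-odds, ln(0.33333) = -1.0986.
Add log likelihood ratios: ln(2.5806) + ln(8.0000) = 3.0275.
Posterior log-odds = 1.9289, so posterior odds = exp(1.9289) = 6.8817. Converting, P(H|E) = 6.8817/7.8817 = 0.873.

Posterior probability ≈ 0.873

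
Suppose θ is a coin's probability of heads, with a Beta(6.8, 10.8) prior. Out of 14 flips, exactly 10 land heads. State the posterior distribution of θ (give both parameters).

The binomial likelihood is conjugate to the Beta prior: with 10 successes and 4 failures, the posterior is Beta(6.8+10, 10.8+4) = Beta(16.8, 14.8).

Posterior: Beta(16.8, 14.8)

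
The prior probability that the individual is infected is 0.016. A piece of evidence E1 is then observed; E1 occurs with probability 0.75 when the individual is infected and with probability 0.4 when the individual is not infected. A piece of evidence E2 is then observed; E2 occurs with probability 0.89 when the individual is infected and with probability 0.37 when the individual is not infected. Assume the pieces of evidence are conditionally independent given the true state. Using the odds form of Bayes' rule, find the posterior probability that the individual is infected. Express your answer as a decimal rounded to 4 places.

Prior odds = 0.016/(1−0.016) = 0.016260. In log-odds, ln(0.016260) = -4.1190.
Add log likelihood ratios: ln(1.8750) + ln(2.4054) = 1.5063.
Posterior log-odds = -2.6127, so posterior odds = exp(-2.6127) = 0.073336. Converting, P(H|E) = 0.073336/1.0733 = 0.0683.

Posterior probability ≈ 0.0683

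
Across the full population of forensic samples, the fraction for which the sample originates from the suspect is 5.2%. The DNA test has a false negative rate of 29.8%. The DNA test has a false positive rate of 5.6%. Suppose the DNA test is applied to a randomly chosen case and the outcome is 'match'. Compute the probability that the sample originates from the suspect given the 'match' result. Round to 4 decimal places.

P(H | E) ≈ 0.4074

Write H for 'the sample originates from the suspect'. Prior odds H:¬H = 0.052/0.948 = 0.054852. For the 'match' outcome, the likelihood ratio is 0.702/0.056 = 12.536.
Posterior odds = 0.054852 × 12.536 = 0.68761, so P(H|E) = 0.68761/(1+0.68761) = 0.4074.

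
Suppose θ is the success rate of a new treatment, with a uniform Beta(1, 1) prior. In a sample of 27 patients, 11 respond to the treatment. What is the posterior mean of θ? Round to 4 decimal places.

Posterior mean ≈ 0.4138

The binomial likelihood is conjugate to the Beta prior: with 11 successes and 16 failures, the posterior is Beta(1+11, 1+16) = Beta(12, 17).
Posterior mean = α/(α+β) = 12/29 = 0.4138.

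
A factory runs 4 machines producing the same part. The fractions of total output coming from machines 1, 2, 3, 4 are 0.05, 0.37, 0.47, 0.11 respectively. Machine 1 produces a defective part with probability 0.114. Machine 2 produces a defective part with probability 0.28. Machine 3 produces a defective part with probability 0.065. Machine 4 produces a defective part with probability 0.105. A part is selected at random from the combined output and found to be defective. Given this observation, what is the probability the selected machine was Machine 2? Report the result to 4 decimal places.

Posterior probability ≈ 0.6843

P(defective|M1) = 0.114; P(defective|M2) = 0.28; P(defective|M3) = 0.065; P(defective|M4) = 0.105.
Prior × likelihood for each source: 0.05·0.114=0.005700, 0.37·0.28=0.1036, 0.47·0.065=0.03055, 0.11·0.105=0.01155. Summing gives P(defective) = 0.15140.
P(Machine 2 | defective) = 0.1036 / 0.15140 = 0.6843.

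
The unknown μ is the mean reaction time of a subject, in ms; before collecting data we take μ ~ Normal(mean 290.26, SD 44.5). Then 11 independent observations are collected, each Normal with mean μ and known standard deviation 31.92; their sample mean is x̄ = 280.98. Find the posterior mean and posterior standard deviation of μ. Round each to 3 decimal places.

Prior precision 1/τ₀² = 1/44.5² = 0.00050499; data precision n/σ² = 11/31.92² = 0.0107961.
Posterior precision = 0.00050499 + 0.0107961 = 0.0113011, giving posterior SD = 1/√0.0113011 = 9.407.
Posterior mean = (0.00050499·290.26 + 0.0107961·280.98) / 0.0113011 = 281.395.

Posterior mean ≈ 281.395; posterior SD ≈ 9.407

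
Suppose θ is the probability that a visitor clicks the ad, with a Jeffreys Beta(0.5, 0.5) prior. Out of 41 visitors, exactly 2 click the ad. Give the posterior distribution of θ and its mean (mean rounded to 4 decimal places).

Posterior: Beta(2.5, 39.5); mean ≈ 0.0595

The binomial likelihood is conjugate to the Beta prior: with 2 successes and 39 failures, the posterior is Beta(0.5+2, 0.5+39) = Beta(2.5, 39.5).
Posterior mean = α/(α+β) = 2.5/42 = 0.0595.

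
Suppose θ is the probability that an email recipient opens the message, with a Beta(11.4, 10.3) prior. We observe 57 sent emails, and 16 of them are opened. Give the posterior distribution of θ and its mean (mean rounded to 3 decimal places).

Posterior: Beta(27.4, 51.3); mean ≈ 0.348

Observing 16 successes and 41 failures updates Beta(11.4, 10.3) by adding the success and failure counts to the two shape parameters: α = 11.4+16 = 27.4, β = 10.3+41 = 51.3.
E[θ | data] = 27.4/(27.4+51.3) = 0.348.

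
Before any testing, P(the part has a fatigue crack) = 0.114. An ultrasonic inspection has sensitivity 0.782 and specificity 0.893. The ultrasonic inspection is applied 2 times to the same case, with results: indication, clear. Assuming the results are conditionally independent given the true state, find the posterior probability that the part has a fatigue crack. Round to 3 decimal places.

With H the event that the part has a fatigue crack, the joint likelihood of the observed sequence is P(data|H) = 0.782·0.218 = 0.17048 and P(data|¬H) = 0.107·0.893 = 0.095551.
Bayes: P(H|data) = 0.114·0.17048 / (0.114·0.17048 + 0.886·0.095551) = 0.019434/0.10409 = 0.1867.

Posterior P(H) ≈ 0.187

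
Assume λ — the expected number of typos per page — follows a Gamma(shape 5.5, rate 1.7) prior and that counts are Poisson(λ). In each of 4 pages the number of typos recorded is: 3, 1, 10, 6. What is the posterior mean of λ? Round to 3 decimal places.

Total count ∑xᵢ = 20 over n = 4 pages.
Gamma is conjugate to the Poisson likelihood: posterior is Gamma(shape = 5.5+20 = 25.5, rate = 1.7+4 = 5.7).
Posterior mean = shape/rate = 25.5/5.7 = 4.474.

Posterior mean ≈ 4.474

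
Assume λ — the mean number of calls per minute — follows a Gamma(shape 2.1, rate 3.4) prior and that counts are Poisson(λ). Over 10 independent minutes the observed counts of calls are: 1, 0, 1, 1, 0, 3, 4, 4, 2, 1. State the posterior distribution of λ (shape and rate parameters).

Posterior: Gamma(shape=19.1, rate=13.4)

The Poisson likelihood adds the total count to the shape and the number of exposure periods to the rate. Here ∑xᵢ = 17 and n = 10, so shape 2.1→19.1 and rate 3.4→13.4.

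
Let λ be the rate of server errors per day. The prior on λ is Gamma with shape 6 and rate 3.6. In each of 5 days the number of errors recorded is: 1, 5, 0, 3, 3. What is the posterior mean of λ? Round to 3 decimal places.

Total count ∑xᵢ = 12 over n = 5 days.
Gamma is conjugate to the Poisson likelihood: posterior is Gamma(shape = 6+12 = 18, rate = 3.6+5 = 8.6).
E[λ | data] = 18/8.6 = 2.093.

Posterior mean ≈ 2.093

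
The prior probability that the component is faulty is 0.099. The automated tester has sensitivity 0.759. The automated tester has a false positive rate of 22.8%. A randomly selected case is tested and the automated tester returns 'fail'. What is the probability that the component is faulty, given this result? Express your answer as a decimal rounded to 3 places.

Let H be the event that the component is faulty. P(H) = 0.099, so P(¬H) = 0.901. With E the 'fail' result, P(E|H) = 0.759 and P(E|¬H) = 0.228.
P(E) = 0.759·0.099 + 0.228·0.901 = 0.075141 + 0.20543 = 0.28057.
By Bayes' theorem, P(H|E) = 0.075141 / 0.28057 = 0.268.

P(H | E) ≈ 0.268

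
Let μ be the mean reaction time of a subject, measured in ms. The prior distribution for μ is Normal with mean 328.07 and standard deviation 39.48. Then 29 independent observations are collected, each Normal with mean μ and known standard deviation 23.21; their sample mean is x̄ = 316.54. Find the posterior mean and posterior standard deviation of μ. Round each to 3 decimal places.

Prior precision 1/τ₀² = 1/39.48² = 0.00064157; data precision n/σ² = 29/23.21² = 0.0538329.
Posterior precision = 0.00064157 + 0.0538329 = 0.0544745, giving posterior SD = 1/√0.0544745 = 4.285.
Posterior mean = (0.00064157·328.07 + 0.0538329·316.54) / 0.0544745 = 316.676.

Posterior mean ≈ 316.676; posterior SD ≈ 4.285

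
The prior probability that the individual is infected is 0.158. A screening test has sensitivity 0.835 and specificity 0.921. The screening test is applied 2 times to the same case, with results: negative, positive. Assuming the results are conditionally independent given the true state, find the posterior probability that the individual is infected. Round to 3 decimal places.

Let H be the event that the individual is infected; start with P(H) = 0.158. P('positive'|H) = 0.835, P('positive'|¬H) = 0.079.
Update on result 1 ('negative'): P(H) ← 0.165·0.1580 / (0.165·0.1580 + 0.921·0.8420) = 0.026070/0.80155 = 0.0325.
Update on result 2 ('positive'): P(H) ← 0.835·0.0325 / (0.835·0.0325 + 0.079·0.9675) = 0.027158/0.10359 = 0.2622.

Posterior P(H) ≈ 0.262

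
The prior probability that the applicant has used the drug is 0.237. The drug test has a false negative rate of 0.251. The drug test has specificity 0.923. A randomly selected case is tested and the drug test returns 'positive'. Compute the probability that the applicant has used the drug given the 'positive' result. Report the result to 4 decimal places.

P(H | E) ≈ 0.7513

Let H be the event that the applicant has used the drug. P(H) = 0.237, so P(¬H) = 0.763. With E the 'positive' result, P(E|H) = 0.749 and P(E|¬H) = 0.077.
P(E) = 0.749·0.237 + 0.077·0.763 = 0.17751 + 0.058751 = 0.23626.
By Bayes' theorem, P(H|E) = 0.17751 / 0.23626 = 0.7513.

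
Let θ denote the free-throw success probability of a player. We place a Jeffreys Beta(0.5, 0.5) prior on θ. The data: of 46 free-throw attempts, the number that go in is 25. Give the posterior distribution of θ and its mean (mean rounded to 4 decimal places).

Posterior: Beta(25.5, 21.5); mean ≈ 0.5426

Observing 25 successes and 21 failures updates Beta(0.5, 0.5) by adding the success and failure counts to the two shape parameters: α = 0.5+25 = 25.5, β = 0.5+21 = 21.5.
E[θ | data] = 25.5/(25.5+21.5) = 0.5426.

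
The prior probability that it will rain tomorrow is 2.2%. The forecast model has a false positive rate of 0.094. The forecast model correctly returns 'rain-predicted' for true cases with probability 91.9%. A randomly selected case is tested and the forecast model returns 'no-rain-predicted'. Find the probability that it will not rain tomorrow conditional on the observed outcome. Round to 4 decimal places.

P(¬H | E) ≈ 0.9980

Write H for 'it will rain tomorrow'. Prior odds H:¬H = 0.022/0.978 = 0.022495. For the 'no-rain-predicted' outcome, the likelihood ratio is 0.081/0.906 = 0.089404.
Posterior odds = 0.022495 × 0.089404 = 0.0020111, so P(H|E) = 0.0020111/(1+0.0020111) = 0.0020. Then P(¬H|E) = 1 − 0.0020 = 0.9980.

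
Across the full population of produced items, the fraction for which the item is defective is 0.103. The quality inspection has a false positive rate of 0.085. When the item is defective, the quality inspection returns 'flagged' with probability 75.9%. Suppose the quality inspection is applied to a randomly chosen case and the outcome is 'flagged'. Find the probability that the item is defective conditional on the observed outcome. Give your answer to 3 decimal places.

Write H for 'the item is defective'. Prior odds H:¬H = 0.103/0.897 = 0.11483. For the 'flagged' outcome, the likelihood ratio is 0.759/0.085 = 8.9294.
Posterior odds = 0.11483 × 8.9294 = 1.0253, so P(H|E) = 1.0253/(1+1.0253) = 0.506.

P(H | E) ≈ 0.506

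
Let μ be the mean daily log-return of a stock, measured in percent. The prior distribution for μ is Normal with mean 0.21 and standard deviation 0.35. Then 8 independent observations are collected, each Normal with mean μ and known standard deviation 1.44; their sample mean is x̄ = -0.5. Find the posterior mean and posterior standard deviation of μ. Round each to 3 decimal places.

Posterior mean ≈ -0.018; posterior SD ≈ 0.288

With known σ, the Normal prior is conjugate. Weight on the data is w = (n/σ²)/(n/σ² + 1/τ₀²) = 3.85802/(3.85802+8.16327) = 0.32093.
Posterior mean = w·x̄ + (1−w)·μ₀ = 0.32093·-0.5 + 0.67907·0.21 = -0.018. Posterior variance = 1/(3.85802+8.16327) = 0.0831857, so SD = 0.288.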